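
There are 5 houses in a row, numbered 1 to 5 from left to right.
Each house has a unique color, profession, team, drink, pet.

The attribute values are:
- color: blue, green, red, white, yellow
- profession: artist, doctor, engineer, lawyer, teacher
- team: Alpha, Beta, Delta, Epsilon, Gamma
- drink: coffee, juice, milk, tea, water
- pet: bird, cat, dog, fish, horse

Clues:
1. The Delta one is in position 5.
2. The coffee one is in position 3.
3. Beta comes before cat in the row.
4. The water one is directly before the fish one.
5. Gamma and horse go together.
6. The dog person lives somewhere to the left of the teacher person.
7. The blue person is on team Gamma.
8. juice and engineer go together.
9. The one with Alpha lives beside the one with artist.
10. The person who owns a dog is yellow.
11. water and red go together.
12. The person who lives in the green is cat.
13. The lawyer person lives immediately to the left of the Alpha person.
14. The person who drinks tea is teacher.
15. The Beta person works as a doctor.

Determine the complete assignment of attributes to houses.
Solution:

House | Color | Profession | Team | Drink | Pet
-----------------------------------------------
  1   | red | lawyer | Epsilon | water | bird
  2   | white | engineer | Alpha | juice | fish
  3   | blue | artist | Gamma | coffee | horse
  4   | yellow | doctor | Beta | milk | dog
  5   | green | teacher | Delta | tea | cat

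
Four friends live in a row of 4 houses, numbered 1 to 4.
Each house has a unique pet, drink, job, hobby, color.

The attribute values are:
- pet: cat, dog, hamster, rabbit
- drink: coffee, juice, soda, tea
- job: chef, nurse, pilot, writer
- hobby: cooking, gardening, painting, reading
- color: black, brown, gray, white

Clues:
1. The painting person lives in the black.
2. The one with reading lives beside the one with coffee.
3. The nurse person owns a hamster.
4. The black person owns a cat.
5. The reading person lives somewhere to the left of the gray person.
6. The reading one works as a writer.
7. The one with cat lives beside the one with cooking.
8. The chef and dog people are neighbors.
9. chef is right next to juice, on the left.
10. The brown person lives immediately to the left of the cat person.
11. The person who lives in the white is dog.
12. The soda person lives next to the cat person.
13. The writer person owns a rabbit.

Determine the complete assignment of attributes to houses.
Solution:

House | Pet | Drink | Job | Hobby | Color
-----------------------------------------
  1   | rabbit | soda | writer | reading | brown
  2   | cat | coffee | chef | painting | black
  3   | dog | juice | pilot | cooking | white
  4   | hamster | tea | nurse | gardening | gray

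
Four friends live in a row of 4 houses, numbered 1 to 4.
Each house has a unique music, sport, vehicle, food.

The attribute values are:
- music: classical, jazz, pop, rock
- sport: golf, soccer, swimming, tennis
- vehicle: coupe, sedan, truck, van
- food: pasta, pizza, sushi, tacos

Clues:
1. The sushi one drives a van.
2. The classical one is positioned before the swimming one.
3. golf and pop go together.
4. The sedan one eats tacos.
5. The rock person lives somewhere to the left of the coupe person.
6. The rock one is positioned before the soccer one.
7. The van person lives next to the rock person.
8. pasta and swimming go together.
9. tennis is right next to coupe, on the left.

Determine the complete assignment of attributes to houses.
Solution:

House | Music | Sport | Vehicle | Food
--------------------------------------
  1   | pop | golf | van | sushi
  2   | rock | tennis | sedan | tacos
  3   | classical | soccer | coupe | pizza
  4   | jazz | swimming | truck | pasta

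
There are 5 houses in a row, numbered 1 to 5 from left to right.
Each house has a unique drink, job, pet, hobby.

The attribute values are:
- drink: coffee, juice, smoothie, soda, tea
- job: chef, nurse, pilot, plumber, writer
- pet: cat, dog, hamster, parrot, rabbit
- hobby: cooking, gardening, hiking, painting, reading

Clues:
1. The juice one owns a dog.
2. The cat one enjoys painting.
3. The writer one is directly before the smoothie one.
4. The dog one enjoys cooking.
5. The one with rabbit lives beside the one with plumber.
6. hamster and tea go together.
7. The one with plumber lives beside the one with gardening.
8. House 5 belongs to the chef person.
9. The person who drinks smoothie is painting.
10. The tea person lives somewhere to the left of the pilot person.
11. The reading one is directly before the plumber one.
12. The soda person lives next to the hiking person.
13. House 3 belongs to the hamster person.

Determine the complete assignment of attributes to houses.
Solution:

House | Drink | Job | Pet | Hobby
---------------------------------
  1   | soda | nurse | rabbit | reading
  2   | coffee | plumber | parrot | hiking
  3   | tea | writer | hamster | gardening
  4   | smoothie | pilot | cat | painting
  5   | juice | chef | dog | cooking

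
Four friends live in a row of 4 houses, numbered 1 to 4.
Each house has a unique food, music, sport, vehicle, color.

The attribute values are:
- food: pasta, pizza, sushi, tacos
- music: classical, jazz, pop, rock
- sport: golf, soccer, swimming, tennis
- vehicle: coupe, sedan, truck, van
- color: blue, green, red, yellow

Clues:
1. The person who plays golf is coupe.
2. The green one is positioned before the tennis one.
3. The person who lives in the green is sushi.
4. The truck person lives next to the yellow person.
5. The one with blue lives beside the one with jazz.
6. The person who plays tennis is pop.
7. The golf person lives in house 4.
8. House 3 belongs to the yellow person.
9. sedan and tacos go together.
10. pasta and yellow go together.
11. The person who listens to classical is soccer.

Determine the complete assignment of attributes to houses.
Solution:

House | Food | Music | Sport | Vehicle | Color
----------------------------------------------
  1   | tacos | classical | soccer | sedan | blue
  2   | sushi | jazz | swimming | truck | green
  3   | pasta | pop | tennis | van | yellow
  4   | pizza | rock | golf | coupe | red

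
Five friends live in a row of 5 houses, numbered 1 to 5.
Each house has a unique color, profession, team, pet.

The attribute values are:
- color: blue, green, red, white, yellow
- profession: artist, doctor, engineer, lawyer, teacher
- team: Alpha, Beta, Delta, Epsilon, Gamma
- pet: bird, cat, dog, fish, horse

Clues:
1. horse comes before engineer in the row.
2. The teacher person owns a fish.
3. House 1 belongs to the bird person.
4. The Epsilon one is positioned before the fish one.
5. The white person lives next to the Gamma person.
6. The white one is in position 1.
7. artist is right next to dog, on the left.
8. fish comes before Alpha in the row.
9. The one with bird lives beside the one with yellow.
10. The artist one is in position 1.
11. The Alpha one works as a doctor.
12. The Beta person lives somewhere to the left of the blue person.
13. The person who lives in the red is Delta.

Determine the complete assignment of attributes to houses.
Solution:

House | Color | Profession | Team | Pet
---------------------------------------
  1   | white | artist | Epsilon | bird
  2   | yellow | lawyer | Gamma | dog
  3   | green | teacher | Beta | fish
  4   | blue | doctor | Alpha | horse
  5   | red | engineer | Delta | cat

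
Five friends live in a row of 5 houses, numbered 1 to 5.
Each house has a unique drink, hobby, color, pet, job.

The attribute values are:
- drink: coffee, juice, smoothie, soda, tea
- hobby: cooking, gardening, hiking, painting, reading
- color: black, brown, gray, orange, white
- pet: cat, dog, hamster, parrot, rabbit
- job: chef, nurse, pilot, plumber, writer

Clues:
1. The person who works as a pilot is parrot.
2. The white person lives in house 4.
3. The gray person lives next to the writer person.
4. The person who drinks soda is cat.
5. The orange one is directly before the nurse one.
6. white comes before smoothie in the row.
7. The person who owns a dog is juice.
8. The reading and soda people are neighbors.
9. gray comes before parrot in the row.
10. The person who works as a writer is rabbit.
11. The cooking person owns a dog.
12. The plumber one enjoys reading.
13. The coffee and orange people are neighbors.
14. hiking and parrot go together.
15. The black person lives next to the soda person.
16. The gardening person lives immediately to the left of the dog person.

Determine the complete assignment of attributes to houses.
Solution:

House | Drink | Hobby | Color | Pet | Job
-----------------------------------------
  1   | coffee | reading | black | hamster | plumber
  2   | soda | gardening | orange | cat | chef
  3   | juice | cooking | gray | dog | nurse
  4   | tea | painting | white | rabbit | writer
  5   | smoothie | hiking | brown | parrot | pilot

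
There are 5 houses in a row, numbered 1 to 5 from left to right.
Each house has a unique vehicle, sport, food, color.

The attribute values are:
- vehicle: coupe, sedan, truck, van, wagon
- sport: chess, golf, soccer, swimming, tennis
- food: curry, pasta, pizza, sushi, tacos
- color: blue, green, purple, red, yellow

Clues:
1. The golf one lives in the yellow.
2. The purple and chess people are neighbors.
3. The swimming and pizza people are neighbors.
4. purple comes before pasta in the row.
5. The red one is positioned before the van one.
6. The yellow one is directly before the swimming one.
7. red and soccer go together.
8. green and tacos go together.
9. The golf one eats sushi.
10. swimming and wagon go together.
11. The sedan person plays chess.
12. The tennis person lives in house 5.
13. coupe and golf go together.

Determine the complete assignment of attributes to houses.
Solution:

House | Vehicle | Sport | Food | Color
--------------------------------------
  1   | coupe | golf | sushi | yellow
  2   | wagon | swimming | curry | purple
  3   | sedan | chess | pizza | blue
  4   | truck | soccer | pasta | red
  5   | van | tennis | tacos | green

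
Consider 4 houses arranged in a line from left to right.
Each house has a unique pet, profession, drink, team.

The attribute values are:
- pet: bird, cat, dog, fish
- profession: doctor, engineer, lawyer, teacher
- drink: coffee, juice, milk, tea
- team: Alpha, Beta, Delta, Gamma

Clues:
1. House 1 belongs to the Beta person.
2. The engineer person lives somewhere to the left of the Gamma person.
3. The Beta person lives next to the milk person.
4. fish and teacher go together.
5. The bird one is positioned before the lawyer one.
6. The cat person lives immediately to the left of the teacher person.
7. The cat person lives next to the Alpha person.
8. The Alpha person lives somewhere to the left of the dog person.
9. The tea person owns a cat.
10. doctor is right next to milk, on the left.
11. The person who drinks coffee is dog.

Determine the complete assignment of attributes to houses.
Solution:

House | Pet | Profession | Drink | Team
---------------------------------------
  1   | cat | doctor | tea | Beta
  2   | fish | teacher | milk | Alpha
  3   | bird | engineer | juice | Delta
  4   | dog | lawyer | coffee | Gamma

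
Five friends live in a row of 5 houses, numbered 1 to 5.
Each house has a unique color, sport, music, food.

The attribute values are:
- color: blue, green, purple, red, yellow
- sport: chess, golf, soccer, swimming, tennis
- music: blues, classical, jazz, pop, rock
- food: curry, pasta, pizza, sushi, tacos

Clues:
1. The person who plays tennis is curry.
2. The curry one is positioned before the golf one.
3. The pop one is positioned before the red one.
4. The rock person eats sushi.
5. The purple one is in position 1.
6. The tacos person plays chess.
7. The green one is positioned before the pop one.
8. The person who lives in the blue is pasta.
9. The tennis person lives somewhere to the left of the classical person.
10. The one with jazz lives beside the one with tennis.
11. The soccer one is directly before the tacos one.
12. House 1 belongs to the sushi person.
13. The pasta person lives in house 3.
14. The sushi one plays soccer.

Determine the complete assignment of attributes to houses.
Solution:

House | Color | Sport | Music | Food
------------------------------------
  1   | purple | soccer | rock | sushi
  2   | green | chess | blues | tacos
  3   | blue | swimming | jazz | pasta
  4   | yellow | tennis | pop | curry
  5   | red | golf | classical | pizza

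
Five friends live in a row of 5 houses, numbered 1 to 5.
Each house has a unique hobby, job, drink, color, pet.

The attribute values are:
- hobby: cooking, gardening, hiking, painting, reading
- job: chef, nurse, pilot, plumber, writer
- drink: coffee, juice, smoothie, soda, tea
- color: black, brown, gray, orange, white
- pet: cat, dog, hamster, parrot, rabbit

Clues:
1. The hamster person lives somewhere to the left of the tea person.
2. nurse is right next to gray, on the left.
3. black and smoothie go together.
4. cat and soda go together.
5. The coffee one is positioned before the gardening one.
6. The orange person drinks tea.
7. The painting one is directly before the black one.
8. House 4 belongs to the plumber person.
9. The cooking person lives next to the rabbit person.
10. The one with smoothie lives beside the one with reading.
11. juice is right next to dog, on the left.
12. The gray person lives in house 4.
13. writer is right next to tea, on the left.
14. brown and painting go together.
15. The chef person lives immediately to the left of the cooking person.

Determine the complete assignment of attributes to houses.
Solution:

House | Hobby | Job | Drink | Color | Pet
-----------------------------------------
  1   | painting | chef | juice | brown | hamster
  2   | cooking | writer | smoothie | black | dog
  3   | reading | nurse | tea | orange | rabbit
  4   | hiking | plumber | coffee | gray | parrot
  5   | gardening | pilot | soda | white | cat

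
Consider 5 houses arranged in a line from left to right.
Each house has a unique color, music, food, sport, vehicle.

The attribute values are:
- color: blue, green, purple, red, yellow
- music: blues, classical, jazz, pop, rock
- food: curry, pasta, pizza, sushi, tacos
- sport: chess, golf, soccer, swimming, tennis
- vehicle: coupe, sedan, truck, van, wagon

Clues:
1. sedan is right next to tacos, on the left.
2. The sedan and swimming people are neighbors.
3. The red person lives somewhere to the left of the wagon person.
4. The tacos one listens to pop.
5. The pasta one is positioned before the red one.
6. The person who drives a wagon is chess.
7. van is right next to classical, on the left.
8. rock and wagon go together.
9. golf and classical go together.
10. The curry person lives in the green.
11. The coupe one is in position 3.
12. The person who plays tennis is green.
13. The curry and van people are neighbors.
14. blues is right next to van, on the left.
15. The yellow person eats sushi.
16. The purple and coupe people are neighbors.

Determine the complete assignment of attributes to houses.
Solution:

House | Color | Music | Food | Sport | Vehicle
----------------------------------------------
  1   | green | blues | curry | tennis | sedan
  2   | purple | pop | tacos | swimming | van
  3   | blue | classical | pasta | golf | coupe
  4   | red | jazz | pizza | soccer | truck
  5   | yellow | rock | sushi | chess | wagon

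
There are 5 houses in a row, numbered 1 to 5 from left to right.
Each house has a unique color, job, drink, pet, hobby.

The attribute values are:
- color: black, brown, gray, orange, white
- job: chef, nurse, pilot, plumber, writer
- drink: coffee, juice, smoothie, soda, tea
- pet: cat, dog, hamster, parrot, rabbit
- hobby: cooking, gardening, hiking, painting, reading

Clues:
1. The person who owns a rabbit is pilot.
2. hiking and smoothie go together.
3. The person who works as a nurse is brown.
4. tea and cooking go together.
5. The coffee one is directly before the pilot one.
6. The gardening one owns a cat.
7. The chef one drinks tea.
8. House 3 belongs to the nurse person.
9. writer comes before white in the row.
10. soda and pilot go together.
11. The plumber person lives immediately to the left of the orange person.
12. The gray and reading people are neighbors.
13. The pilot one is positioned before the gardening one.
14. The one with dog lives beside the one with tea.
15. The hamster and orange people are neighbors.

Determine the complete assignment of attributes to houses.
Solution:

House | Color | Job | Drink | Pet | Hobby
-----------------------------------------
  1   | gray | plumber | coffee | hamster | painting
  2   | orange | pilot | soda | rabbit | reading
  3   | brown | nurse | juice | cat | gardening
  4   | black | writer | smoothie | dog | hiking
  5   | white | chef | tea | parrot | cooking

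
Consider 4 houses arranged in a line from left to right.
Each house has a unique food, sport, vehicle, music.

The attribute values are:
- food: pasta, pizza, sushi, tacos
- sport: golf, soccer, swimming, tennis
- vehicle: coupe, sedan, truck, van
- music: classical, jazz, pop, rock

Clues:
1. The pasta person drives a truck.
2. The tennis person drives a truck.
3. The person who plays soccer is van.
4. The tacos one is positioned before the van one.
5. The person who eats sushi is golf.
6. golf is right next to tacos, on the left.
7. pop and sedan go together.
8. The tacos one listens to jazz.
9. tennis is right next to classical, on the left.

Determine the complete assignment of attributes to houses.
Solution:

House | Food | Sport | Vehicle | Music
--------------------------------------
  1   | sushi | golf | sedan | pop
  2   | tacos | swimming | coupe | jazz
  3   | pasta | tennis | truck | rock
  4   | pizza | soccer | van | classical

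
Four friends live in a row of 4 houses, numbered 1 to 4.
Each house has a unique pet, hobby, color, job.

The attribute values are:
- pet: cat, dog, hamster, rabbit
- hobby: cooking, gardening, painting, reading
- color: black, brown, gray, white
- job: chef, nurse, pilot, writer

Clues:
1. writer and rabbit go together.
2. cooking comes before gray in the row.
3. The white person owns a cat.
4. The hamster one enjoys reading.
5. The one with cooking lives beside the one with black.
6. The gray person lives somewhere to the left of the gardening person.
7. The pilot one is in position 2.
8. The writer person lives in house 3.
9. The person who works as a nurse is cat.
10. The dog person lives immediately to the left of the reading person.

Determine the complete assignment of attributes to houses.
Solution:

House | Pet | Hobby | Color | Job
---------------------------------
  1   | dog | cooking | brown | chef
  2   | hamster | reading | black | pilot
  3   | rabbit | painting | gray | writer
  4   | cat | gardening | white | nurse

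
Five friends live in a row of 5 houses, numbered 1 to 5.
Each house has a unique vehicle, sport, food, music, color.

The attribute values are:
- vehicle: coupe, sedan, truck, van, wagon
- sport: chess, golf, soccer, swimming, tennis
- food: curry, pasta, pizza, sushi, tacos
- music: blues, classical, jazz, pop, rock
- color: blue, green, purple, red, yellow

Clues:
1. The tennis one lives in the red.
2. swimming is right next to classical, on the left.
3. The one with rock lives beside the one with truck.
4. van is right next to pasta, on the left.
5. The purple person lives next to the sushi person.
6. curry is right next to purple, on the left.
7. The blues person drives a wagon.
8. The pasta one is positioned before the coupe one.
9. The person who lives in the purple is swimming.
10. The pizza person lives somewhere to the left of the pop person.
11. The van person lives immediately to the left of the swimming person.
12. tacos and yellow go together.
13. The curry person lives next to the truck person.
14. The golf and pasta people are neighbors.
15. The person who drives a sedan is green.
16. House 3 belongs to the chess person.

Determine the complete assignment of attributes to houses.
Solution:

House | Vehicle | Sport | Food | Music | Color
----------------------------------------------
  1   | van | golf | curry | rock | blue
  2   | truck | swimming | pasta | jazz | purple
  3   | sedan | chess | sushi | classical | green
  4   | wagon | tennis | pizza | blues | red
  5   | coupe | soccer | tacos | pop | yellow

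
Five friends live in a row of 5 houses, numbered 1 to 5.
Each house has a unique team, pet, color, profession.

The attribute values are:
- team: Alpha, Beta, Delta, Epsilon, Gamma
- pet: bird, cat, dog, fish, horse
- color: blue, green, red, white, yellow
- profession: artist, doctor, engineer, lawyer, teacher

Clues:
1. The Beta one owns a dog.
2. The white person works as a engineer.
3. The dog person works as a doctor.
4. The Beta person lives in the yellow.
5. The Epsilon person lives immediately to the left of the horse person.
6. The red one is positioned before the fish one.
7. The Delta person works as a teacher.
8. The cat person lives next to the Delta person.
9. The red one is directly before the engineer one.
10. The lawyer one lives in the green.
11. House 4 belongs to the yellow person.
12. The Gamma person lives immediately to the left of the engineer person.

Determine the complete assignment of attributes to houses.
Solution:

House | Team | Pet | Color | Profession
---------------------------------------
  1   | Gamma | bird | red | artist
  2   | Epsilon | cat | white | engineer
  3   | Delta | horse | blue | teacher
  4   | Beta | dog | yellow | doctor
  5   | Alpha | fish | green | lawyer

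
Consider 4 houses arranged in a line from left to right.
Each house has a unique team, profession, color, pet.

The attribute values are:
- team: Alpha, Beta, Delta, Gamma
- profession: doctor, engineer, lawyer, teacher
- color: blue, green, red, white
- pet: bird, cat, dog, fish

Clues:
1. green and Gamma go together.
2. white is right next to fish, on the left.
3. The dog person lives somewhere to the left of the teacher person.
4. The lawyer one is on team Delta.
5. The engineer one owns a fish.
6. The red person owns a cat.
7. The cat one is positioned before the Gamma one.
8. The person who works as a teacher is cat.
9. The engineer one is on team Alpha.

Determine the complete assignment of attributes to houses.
Solution:

House | Team | Profession | Color | Pet
---------------------------------------
  1   | Delta | lawyer | white | dog
  2   | Alpha | engineer | blue | fish
  3   | Beta | teacher | red | cat
  4   | Gamma | doctor | green | bird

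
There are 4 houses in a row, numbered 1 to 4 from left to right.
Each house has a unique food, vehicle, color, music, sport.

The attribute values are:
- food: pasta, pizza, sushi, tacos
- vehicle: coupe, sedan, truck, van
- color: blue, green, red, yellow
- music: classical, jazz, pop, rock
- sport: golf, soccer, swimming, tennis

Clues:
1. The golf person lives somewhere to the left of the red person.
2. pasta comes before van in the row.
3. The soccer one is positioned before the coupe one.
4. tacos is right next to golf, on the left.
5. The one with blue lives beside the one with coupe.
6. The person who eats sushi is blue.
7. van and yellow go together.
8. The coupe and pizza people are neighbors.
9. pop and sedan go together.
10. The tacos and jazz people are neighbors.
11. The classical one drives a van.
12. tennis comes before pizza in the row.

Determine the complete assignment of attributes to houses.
Solution:

House | Food | Vehicle | Color | Music | Sport
----------------------------------------------
  1   | tacos | sedan | green | pop | soccer
  2   | sushi | truck | blue | jazz | golf
  3   | pasta | coupe | red | rock | tennis
  4   | pizza | van | yellow | classical | swimming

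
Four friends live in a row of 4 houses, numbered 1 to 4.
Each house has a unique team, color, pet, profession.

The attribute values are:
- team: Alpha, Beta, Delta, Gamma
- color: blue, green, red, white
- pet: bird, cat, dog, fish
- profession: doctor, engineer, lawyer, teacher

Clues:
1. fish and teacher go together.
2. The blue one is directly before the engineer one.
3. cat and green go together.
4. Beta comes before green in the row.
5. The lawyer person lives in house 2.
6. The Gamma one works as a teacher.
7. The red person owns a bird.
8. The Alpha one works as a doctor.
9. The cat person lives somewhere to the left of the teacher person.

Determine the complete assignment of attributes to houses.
Solution:

House | Team | Color | Pet | Profession
---------------------------------------
  1   | Alpha | red | bird | doctor
  2   | Beta | blue | dog | lawyer
  3   | Delta | green | cat | engineer
  4   | Gamma | white | fish | teacher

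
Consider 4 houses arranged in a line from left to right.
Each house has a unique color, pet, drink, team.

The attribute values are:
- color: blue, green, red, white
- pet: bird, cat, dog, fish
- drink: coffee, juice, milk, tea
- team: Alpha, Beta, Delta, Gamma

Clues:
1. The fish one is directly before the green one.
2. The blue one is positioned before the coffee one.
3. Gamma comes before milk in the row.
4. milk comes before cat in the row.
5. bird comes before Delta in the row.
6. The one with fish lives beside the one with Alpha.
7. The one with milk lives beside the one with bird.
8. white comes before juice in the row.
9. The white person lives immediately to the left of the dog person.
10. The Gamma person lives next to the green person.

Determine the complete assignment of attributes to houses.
Solution:

House | Color | Pet | Drink | Team
----------------------------------
  1   | white | fish | tea | Gamma
  2   | green | dog | milk | Alpha
  3   | blue | bird | juice | Beta
  4   | red | cat | coffee | Delta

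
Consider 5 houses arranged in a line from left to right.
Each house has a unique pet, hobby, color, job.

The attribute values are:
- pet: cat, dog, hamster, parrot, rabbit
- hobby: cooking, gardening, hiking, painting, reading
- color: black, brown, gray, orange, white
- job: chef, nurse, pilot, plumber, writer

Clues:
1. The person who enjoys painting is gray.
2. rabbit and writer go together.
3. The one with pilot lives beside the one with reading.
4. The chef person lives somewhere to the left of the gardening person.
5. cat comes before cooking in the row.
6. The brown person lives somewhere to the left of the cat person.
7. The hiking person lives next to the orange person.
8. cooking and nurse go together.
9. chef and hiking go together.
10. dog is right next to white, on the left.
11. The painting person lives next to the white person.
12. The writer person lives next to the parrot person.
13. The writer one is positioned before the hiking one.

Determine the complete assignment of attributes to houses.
Solution:

House | Pet | Hobby | Color | Job
---------------------------------
  1   | dog | painting | gray | pilot
  2   | rabbit | reading | white | writer
  3   | parrot | hiking | brown | chef
  4   | cat | gardening | orange | plumber
  5   | hamster | cooking | black | nurse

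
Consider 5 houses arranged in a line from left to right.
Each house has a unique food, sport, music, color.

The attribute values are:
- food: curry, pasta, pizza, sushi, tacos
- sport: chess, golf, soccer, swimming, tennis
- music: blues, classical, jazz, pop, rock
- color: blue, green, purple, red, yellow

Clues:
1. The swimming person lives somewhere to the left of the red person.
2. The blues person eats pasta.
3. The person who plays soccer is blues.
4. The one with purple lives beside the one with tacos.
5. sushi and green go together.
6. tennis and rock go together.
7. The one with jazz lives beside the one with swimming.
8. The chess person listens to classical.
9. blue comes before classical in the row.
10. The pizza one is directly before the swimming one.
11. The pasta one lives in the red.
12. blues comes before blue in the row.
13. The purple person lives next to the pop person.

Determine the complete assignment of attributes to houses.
Solution:

House | Food | Sport | Music | Color
------------------------------------
  1   | pizza | golf | jazz | purple
  2   | tacos | swimming | pop | yellow
  3   | pasta | soccer | blues | red
  4   | curry | tennis | rock | blue
  5   | sushi | chess | classical | green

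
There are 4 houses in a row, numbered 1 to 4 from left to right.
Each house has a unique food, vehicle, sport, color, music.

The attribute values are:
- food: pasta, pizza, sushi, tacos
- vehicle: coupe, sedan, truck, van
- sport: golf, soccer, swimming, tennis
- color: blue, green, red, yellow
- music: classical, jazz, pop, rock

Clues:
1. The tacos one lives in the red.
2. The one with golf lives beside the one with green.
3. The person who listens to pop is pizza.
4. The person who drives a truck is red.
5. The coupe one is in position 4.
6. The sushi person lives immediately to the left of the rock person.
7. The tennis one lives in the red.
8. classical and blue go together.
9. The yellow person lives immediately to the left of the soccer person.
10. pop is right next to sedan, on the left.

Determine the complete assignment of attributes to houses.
Solution:

House | Food | Vehicle | Sport | Color | Music
----------------------------------------------
  1   | pizza | van | golf | yellow | pop
  2   | sushi | sedan | soccer | green | jazz
  3   | tacos | truck | tennis | red | rock
  4   | pasta | coupe | swimming | blue | classical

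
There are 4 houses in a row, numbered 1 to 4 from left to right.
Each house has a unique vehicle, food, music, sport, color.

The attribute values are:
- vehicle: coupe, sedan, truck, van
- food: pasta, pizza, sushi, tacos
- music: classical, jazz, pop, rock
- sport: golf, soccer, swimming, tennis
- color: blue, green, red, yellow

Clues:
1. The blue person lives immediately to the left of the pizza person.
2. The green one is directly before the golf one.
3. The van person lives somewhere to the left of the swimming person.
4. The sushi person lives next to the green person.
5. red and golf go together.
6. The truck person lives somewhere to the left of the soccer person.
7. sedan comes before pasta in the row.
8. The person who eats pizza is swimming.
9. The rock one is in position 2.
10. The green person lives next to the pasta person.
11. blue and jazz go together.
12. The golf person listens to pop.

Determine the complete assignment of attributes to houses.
Solution:

House | Vehicle | Food | Music | Sport | Color
----------------------------------------------
  1   | van | sushi | jazz | tennis | blue
  2   | sedan | pizza | rock | swimming | green
  3   | truck | pasta | pop | golf | red
  4   | coupe | tacos | classical | soccer | yellow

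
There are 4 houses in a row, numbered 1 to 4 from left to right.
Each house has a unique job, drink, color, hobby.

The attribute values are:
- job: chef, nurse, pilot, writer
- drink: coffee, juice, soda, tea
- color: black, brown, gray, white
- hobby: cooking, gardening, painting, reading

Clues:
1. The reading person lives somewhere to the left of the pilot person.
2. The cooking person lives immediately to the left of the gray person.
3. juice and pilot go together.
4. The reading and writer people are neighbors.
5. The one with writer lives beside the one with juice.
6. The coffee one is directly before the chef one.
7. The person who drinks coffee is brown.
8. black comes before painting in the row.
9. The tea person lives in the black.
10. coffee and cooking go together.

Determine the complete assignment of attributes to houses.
Solution:

House | Job | Drink | Color | Hobby
-----------------------------------
  1   | nurse | coffee | brown | cooking
  2   | chef | soda | gray | reading
  3   | writer | tea | black | gardening
  4   | pilot | juice | white | painting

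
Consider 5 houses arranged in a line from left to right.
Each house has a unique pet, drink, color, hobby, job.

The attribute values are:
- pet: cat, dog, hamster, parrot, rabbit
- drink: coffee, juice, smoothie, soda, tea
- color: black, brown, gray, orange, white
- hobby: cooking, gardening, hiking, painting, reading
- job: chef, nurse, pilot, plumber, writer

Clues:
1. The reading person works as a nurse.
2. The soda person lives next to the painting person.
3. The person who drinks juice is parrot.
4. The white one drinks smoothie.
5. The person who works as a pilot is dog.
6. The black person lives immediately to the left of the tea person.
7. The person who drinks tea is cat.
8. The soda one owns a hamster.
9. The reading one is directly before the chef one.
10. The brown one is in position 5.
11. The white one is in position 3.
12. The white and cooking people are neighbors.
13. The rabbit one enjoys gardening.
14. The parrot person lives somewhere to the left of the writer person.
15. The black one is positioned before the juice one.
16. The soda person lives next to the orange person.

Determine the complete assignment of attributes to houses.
Solution:

House | Pet | Drink | Color | Hobby | Job
-----------------------------------------
  1   | hamster | soda | black | reading | nurse
  2   | cat | tea | orange | painting | chef
  3   | dog | smoothie | white | hiking | pilot
  4   | parrot | juice | gray | cooking | plumber
  5   | rabbit | coffee | brown | gardening | writer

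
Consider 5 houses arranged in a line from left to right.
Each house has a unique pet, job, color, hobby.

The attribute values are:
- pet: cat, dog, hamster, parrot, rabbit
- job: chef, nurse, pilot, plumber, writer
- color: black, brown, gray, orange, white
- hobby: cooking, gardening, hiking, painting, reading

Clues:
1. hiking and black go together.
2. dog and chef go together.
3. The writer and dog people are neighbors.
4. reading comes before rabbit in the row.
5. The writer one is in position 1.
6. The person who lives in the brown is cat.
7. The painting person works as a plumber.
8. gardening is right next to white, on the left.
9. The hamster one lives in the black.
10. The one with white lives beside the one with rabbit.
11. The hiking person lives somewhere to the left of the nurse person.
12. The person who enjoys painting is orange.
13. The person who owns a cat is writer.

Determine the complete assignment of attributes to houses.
Solution:

House | Pet | Job | Color | Hobby
---------------------------------
  1   | cat | writer | brown | gardening
  2   | dog | chef | white | reading
  3   | rabbit | plumber | orange | painting
  4   | hamster | pilot | black | hiking
  5   | parrot | nurse | gray | cooking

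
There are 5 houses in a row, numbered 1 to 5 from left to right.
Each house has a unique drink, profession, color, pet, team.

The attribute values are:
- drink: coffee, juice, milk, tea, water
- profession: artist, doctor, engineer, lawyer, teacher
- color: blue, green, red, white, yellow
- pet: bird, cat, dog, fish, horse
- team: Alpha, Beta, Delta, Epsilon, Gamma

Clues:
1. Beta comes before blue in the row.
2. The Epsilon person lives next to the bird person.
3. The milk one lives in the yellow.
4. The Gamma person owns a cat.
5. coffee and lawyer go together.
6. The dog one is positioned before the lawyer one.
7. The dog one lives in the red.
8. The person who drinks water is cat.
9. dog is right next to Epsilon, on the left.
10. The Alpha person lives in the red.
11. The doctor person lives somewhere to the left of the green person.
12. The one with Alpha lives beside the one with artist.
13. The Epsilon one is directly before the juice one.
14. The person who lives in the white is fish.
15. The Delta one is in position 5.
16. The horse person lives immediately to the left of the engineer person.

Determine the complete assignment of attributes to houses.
Solution:

House | Drink | Profession | Color | Pet | Team
-----------------------------------------------
  1   | tea | doctor | red | dog | Alpha
  2   | milk | artist | yellow | horse | Epsilon
  3   | juice | engineer | green | bird | Beta
  4   | water | teacher | blue | cat | Gamma
  5   | coffee | lawyer | white | fish | Delta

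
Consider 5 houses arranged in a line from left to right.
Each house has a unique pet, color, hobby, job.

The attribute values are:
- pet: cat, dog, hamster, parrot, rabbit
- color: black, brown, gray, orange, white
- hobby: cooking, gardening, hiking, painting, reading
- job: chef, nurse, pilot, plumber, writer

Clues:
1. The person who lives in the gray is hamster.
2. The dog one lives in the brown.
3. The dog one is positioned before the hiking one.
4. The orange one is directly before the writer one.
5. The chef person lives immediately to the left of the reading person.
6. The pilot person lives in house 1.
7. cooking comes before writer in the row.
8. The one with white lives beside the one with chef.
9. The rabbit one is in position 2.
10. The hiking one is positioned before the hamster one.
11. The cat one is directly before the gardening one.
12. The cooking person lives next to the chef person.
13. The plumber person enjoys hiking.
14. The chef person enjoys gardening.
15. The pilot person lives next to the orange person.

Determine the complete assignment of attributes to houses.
Solution:

House | Pet | Color | Hobby | Job
---------------------------------
  1   | cat | white | cooking | pilot
  2   | rabbit | orange | gardening | chef
  3   | dog | brown | reading | writer
  4   | parrot | black | hiking | plumber
  5   | hamster | gray | painting | nurse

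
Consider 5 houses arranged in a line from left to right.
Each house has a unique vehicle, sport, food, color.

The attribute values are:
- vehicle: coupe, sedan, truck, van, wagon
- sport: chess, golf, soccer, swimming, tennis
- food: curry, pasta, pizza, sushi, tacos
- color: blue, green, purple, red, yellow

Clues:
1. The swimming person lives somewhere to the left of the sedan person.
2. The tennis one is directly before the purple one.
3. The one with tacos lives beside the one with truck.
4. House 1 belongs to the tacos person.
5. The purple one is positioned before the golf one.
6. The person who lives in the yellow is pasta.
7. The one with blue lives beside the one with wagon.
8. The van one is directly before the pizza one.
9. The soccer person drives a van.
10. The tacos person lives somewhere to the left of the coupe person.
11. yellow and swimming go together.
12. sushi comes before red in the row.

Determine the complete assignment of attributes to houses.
Solution:

House | Vehicle | Sport | Food | Color
--------------------------------------
  1   | van | soccer | tacos | green
  2   | truck | tennis | pizza | blue
  3   | wagon | chess | sushi | purple
  4   | coupe | swimming | pasta | yellow
  5   | sedan | golf | curry | red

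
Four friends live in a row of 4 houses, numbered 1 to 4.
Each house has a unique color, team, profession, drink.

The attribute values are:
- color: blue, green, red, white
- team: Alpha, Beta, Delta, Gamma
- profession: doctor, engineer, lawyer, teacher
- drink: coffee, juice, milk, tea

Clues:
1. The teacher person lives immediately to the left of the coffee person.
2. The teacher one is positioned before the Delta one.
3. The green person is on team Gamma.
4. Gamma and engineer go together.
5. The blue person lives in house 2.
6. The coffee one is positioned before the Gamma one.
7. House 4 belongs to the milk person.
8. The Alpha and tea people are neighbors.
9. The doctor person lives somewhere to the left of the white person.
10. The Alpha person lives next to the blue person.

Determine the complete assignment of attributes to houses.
Solution:

House | Color | Team | Profession | Drink
-----------------------------------------
  1   | red | Alpha | doctor | juice
  2   | blue | Beta | teacher | tea
  3   | white | Delta | lawyer | coffee
  4   | green | Gamma | engineer | milk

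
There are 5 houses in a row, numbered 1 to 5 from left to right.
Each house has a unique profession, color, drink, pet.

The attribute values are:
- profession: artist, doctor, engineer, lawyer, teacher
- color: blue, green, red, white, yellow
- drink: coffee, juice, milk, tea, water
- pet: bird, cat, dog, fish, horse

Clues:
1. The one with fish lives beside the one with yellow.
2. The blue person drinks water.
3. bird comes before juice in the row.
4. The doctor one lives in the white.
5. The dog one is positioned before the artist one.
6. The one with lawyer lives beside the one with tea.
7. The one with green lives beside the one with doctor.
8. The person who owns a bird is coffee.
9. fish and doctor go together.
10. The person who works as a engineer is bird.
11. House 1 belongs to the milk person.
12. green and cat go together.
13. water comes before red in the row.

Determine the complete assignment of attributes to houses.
Solution:

House | Profession | Color | Drink | Pet
----------------------------------------
  1   | lawyer | green | milk | cat
  2   | doctor | white | tea | fish
  3   | engineer | yellow | coffee | bird
  4   | teacher | blue | water | dog
  5   | artist | red | juice | horse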